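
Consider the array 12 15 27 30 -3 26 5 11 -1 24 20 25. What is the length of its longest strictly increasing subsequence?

5

Let dp[i] be the longest increasing subsequence ending at position i. Then dp = [1, 2, 3, 4, 1, 3, 2, 3, 2, 4, 4, 5].
The maximum is 5; one witness is -3, 5, 11, 24, 25 at positions 5,7,8,10,12.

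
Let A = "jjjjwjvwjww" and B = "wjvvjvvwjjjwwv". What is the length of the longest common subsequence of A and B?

7

Backtracking the LCS table gives one alignment: j (A1,B2) → j (A2,B5) → j (A3,B9) → j (A4,B10) → j (A6,B11) → w (A8,B12) → w (A10,B13).
So the longest common subsequence has length 7.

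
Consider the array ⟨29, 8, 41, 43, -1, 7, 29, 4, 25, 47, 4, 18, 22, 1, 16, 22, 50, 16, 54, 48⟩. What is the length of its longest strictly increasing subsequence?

6

One longest increasing subsequence is 29, 41, 43, 47, 50, 54 (positions 1,3,4,10,17,19), of length 6; no longer one exists.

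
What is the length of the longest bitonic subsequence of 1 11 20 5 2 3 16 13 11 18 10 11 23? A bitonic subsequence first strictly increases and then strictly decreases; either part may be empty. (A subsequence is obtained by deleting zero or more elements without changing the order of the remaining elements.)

7

One longest bitonic subsequence is 1, 11, 20, 16, 13, 11, 10 (positions 1,2,3,7,8,9,11): it rises to 20 then falls. Length 7 is optimal.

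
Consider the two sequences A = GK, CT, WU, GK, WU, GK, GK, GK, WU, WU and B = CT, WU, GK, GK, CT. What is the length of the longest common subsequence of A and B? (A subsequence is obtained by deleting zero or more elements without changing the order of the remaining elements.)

A longest common subsequence is CT, WU, GK, GK (length 4); the LCS DP confirms no longer common subsequence exists.

4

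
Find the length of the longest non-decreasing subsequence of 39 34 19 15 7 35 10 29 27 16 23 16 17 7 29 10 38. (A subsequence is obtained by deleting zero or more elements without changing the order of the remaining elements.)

7

One longest non-decreasing subsequence is 7, 10, 16, 16, 17, 29, 38 (positions 5,7,10,12,13,15,17), of length 7; no longer one exists.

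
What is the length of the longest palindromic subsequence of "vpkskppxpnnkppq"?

Using dp[i][j] = 2 + dp[i+1][j−1] if the ends match, else max(dp[i+1][j], dp[i][j−1]):
dp[1][15] = 7. A witness is pppxppp at positions 2,6,7,8,9,13,14.

7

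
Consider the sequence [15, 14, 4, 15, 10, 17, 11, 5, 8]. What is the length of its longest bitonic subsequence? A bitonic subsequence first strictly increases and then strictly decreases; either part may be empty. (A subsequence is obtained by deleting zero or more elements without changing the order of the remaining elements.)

One longest bitonic subsequence is 14, 15, 17, 11, 8 (positions 2,4,6,7,9): it rises to 17 then falls. Length 5 is optimal.

5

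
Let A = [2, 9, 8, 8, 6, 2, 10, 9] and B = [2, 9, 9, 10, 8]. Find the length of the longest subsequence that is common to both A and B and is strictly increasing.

A longest common strictly increasing subsequence is 2, 9, 10 (length 3); it appears in order in both A and B, and no longer such subsequence exists.

3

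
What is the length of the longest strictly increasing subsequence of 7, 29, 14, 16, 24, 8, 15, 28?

5

One longest increasing subsequence is 7, 14, 16, 24, 28 (positions 1,3,4,5,8), of length 5; no longer one exists.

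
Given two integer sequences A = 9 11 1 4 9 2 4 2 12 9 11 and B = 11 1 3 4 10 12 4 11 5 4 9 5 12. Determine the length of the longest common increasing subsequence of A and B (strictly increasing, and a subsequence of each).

For each value that appears in both, track the longest common increasing run ending there.
The best achievable length is 4; one witness is 1, 4, 9, 12 (A-positions 3,4,5,9, B-positions 2,4,11,13).

4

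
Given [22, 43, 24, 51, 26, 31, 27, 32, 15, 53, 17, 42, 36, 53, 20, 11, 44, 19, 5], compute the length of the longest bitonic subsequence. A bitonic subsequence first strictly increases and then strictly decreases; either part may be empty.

One longest bitonic subsequence is 22, 24, 26, 31, 32, 53, 42, 36, 20, 19, 5 (positions 1,3,5,6,8,10,12,13,15,18,19): it rises to 53 then falls. Length 11 is optimal.

11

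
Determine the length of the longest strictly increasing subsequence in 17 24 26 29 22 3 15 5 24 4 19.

Let dp[i] be the longest increasing subsequence ending at position i. Then dp = [1, 2, 3, 4, 2, 1, 2, 2, 3, 2, 3].
The maximum is 4; one witness is 17, 24, 26, 29 at positions 1,2,3,4.

4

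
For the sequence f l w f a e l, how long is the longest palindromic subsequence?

3

One longest palindromic subsequence is lel (positions 2,6,7); it reads the same forward and backward, and the interval DP gives dp[1][7] = 3.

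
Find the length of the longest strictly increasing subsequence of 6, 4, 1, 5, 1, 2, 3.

3

One longest increasing subsequence is 1, 2, 3 (positions 3,6,7), of length 3; no longer one exists.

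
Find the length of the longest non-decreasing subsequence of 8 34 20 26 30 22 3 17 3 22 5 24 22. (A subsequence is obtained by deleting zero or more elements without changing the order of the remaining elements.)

5

One longest non-decreasing subsequence is 8, 20, 22, 22, 24 (positions 1,3,6,10,12), of length 5; no longer one exists.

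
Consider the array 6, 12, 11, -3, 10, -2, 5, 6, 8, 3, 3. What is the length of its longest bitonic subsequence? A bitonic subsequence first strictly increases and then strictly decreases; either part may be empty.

6

Let inc[i] be the LIS ending at i and dec[i] the longest strictly decreasing subsequence starting at i. inc = [1, 2, 2, 1, 2, 2, 3, 4, 5, 3, 3], dec = [3, 5, 4, 1, 3, 1, 2, 2, 2, 1, 1].
max_i inc[i]+dec[i]−1 = 6, with one witness 6, 12, 11, 10, 8, 3.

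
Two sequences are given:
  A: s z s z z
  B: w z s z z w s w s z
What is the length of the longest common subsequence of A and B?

4

Backtracking the LCS table gives one alignment: s (A1,B3) → z (A2,B5) → s (A3,B9) → z (A5,B10).
So the longest common subsequence has length 4.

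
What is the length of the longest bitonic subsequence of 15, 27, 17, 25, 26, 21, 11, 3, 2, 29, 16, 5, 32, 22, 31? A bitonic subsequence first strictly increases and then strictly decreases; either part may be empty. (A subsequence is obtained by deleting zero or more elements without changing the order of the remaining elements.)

One longest bitonic subsequence is 15, 17, 25, 26, 21, 11, 3, 2 (positions 1,3,4,5,6,7,8,9): it rises to 26 then falls. Length 8 is optimal.

8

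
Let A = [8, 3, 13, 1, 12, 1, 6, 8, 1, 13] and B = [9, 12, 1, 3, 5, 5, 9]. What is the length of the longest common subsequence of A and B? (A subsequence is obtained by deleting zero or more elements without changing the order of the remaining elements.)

Backtracking the LCS table gives one alignment: 12 (A5,B2) → 1 (A6,B3).
So the longest common subsequence has length 2.

2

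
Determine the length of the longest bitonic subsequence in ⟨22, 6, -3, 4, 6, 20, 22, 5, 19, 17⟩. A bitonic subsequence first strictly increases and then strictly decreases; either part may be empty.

Let inc[i] be the LIS ending at i and dec[i] the longest strictly decreasing subsequence starting at i. inc = [1, 1, 1, 2, 3, 4, 5, 3, 4, 4], dec = [4, 2, 1, 1, 2, 3, 3, 1, 2, 1].
max_i inc[i]+dec[i]−1 = 7, with one witness -3, 4, 6, 20, 22, 19, 17.

7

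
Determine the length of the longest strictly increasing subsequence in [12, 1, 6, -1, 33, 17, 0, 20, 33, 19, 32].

One longest increasing subsequence is 1, 6, 17, 20, 33 (positions 2,3,6,8,9), of length 5; no longer one exists.

5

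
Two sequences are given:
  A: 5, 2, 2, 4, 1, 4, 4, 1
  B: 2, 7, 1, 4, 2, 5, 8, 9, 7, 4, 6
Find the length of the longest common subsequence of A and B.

A longest common subsequence is 2, 1, 4, 4 (length 4); the LCS DP confirms no longer common subsequence exists.

4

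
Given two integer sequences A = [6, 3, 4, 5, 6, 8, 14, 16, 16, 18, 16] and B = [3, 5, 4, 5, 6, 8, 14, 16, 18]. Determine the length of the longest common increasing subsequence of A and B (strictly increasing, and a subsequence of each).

8

A longest common strictly increasing subsequence is 3, 4, 5, 6, 8, 14, 16, 18 (length 8); it appears in order in both A and B, and no longer such subsequence exists.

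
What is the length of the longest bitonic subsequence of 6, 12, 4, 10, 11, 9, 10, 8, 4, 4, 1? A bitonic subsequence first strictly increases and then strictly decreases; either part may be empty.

Let inc[i] be the LIS ending at i and dec[i] the longest strictly decreasing subsequence starting at i. inc = [1, 2, 1, 2, 3, 2, 3, 2, 1, 1, 1], dec = [3, 6, 2, 5, 5, 4, 4, 3, 2, 2, 1].
max_i inc[i]+dec[i]−1 = 7, with one witness 6, 12, 11, 10, 8, 4, 1.

7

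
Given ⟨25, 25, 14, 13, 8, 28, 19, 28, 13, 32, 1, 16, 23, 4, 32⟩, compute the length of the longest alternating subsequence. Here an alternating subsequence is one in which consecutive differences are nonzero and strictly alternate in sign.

Track the best alternating length ending on an up-step vs a down-step at each position: up/down = 1/1, 1/1, 1/2, 1/2, 1/2, 3/1, 3/4, 5/1, 3/6, 7/1, 1/8, 9/8, 9/8, 9/10, 11/1.
The maximum over both is 11; one such subsequence is 25, 14, 28, 19, 28, 13, 32, 1, 16, 4, 32.

11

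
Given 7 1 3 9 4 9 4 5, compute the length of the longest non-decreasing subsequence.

Let dp[i] be the longest non-decreasing subsequence ending at position i. Then dp = [1, 1, 2, 3, 3, 4, 4, 5].
The maximum is 5; one witness is 1, 3, 4, 4, 5 at positions 2,3,5,7,8.

5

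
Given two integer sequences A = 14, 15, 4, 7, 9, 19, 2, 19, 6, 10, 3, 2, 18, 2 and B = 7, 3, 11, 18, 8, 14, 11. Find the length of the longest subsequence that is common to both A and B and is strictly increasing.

For each value that appears in both, track the longest common increasing run ending there.
The best achievable length is 2; one witness is 7, 18 (A-positions 4,13, B-positions 1,4).

2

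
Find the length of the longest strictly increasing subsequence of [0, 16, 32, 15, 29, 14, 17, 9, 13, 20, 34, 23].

Scanning left to right, the best length ending at each element is: 0→1, 16→2, 32→3, 15→2, 29→3, 14→2, 17→3, 9→2, 13→3, 20→4, 34→5, 23→5.
So the longest increasing subsequence has length 5, e.g. 0, 16, 17, 20, 34.

5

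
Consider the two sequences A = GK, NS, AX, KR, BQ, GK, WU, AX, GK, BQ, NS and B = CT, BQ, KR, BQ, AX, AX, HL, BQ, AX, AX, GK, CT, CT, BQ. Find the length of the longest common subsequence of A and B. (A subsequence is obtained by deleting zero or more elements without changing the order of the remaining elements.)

5

A longest common subsequence is AX, BQ, AX, GK, BQ (length 5); the LCS DP confirms no longer common subsequence exists.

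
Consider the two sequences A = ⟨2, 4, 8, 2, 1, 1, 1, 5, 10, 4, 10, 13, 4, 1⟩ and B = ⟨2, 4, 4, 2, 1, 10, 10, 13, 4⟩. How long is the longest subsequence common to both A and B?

Backtracking the LCS table gives one alignment: 2 (A1,B1) → 4 (A2,B3) → 2 (A4,B4) → 1 (A7,B5) → 10 (A9,B6) → 10 (A11,B7) → 13 (A12,B8) → 4 (A13,B9).
So the longest common subsequence has length 8.

8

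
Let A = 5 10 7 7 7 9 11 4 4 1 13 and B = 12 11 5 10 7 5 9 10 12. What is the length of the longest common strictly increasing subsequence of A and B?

A longest common strictly increasing subsequence is 5, 7, 9 (length 3); it appears in order in both A and B, and no longer such subsequence exists.

3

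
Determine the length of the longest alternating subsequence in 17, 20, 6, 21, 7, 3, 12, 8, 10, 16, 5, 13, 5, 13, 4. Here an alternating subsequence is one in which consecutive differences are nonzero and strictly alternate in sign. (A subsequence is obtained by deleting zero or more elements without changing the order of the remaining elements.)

A longest alternating subsequence is 17, 20, 6, 21, 7, 12, 8, 10, 5, 13, 5, 13, 4 (positions 1,2,3,4,5,7,8,9,11,12,13,14,15); its 12 consecutive differences strictly alternate in sign, and length 13 is optimal.

13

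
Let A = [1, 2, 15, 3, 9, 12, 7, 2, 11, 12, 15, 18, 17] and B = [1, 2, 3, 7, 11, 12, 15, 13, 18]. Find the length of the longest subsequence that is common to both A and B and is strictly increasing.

8

For each value that appears in both, track the longest common increasing run ending there.
The best achievable length is 8; one witness is 1, 2, 3, 7, 11, 12, 15, 18 (A-positions 1,2,4,7,9,10,11,12, B-positions 1,2,3,4,5,6,7,9).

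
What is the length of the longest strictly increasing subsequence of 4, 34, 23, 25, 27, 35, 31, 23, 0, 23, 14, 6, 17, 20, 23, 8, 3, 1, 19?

5

Let dp[i] be the longest increasing subsequence ending at position i. Then dp = [1, 2, 2, 3, 4, 5, 5, 2, 1, 2, 2, 2, 3, 4, 5, 3, 2, 2, 4].
The maximum is 5; one witness is 4, 23, 25, 27, 35 at positions 1,3,4,5,6.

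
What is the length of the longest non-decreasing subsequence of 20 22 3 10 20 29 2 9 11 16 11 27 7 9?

Let dp[i] be the longest non-decreasing subsequence ending at position i. Then dp = [1, 2, 1, 2, 3, 4, 1, 2, 3, 4, 4, 5, 2, 3].
The maximum is 5; one witness is 3, 10, 11, 16, 27 at positions 3,4,9,10,12.

5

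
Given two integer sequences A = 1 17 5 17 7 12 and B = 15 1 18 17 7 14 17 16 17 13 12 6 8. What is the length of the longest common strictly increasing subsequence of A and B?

A longest common strictly increasing subsequence is 1, 7, 12 (length 3); it appears in order in both A and B, and no longer such subsequence exists.

3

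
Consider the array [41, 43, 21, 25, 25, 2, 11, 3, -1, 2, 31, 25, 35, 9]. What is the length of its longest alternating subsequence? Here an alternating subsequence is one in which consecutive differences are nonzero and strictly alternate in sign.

A longest alternating subsequence is 41, 43, 21, 25, 2, 11, 3, 31, 25, 35, 9 (positions 1,2,3,4,6,7,8,11,12,13,14); its 10 consecutive differences strictly alternate in sign, and length 11 is optimal.

11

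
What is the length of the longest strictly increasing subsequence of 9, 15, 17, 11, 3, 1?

One longest increasing subsequence is 9, 15, 17 (positions 1,2,3), of length 3; no longer one exists.

3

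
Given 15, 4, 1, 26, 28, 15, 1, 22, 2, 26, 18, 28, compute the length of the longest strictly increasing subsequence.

5

Scanning left to right, the best length ending at each element is: 15→1, 4→1, 1→1, 26→2, 28→3, 15→2, 1→1, 22→3, 2→2, 26→4, 18→3, 28→5.
So the longest increasing subsequence has length 5, e.g. 4, 15, 22, 26, 28.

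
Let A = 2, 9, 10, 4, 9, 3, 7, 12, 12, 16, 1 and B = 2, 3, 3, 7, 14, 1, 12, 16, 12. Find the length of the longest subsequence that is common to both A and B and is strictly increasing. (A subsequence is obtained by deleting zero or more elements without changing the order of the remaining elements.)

5

A longest common strictly increasing subsequence is 2, 3, 7, 12, 16 (length 5); it appears in order in both A and B, and no longer such subsequence exists.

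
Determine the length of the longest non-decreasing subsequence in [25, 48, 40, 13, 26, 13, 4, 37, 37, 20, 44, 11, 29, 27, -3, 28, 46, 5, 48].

Scanning left to right, the best length ending at each element is: 25→1, 48→2, 40→2, 13→1, 26→2, 13→2, 4→1, 37→3, 37→4, 20→3, 44→5, 11→2, 29→4, 27→4, -3→1, 28→5, 46→6, 5→2, 48→7.
So the longest non-decreasing subsequence has length 7, e.g. 25, 26, 37, 37, 44, 46, 48.

7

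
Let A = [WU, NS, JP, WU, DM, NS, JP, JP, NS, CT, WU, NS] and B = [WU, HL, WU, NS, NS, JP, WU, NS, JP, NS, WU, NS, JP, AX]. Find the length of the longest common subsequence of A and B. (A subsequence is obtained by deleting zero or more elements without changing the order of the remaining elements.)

9

Backtracking the LCS table gives one alignment: WU (A1,B3) → NS (A2,B5) → JP (A3,B6) → WU (A4,B7) → NS (A6,B8) → JP (A8,B9) → NS (A9,B10) → WU (A11,B11) → NS (A12,B12).
So the longest common subsequence has length 9.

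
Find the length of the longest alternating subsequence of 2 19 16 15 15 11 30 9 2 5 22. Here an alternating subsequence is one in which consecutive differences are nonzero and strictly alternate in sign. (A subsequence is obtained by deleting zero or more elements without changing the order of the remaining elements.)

6

A longest alternating subsequence is 2, 19, 16, 30, 2, 5 (positions 1,2,3,7,9,10); its 5 consecutive differences strictly alternate in sign, and length 6 is optimal.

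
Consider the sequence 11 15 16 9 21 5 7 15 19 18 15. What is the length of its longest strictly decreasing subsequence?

Let dp[i] be the longest decreasing subsequence ending at position i. Then dp = [1, 1, 1, 2, 1, 3, 3, 2, 2, 3, 4].
The maximum is 4; one witness is 21, 19, 18, 15 at positions 5,9,10,11.

4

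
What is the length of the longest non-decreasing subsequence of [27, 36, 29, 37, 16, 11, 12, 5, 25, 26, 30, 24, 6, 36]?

Scanning left to right, the best length ending at each element is: 27→1, 36→2, 29→2, 37→3, 16→1, 11→1, 12→2, 5→1, 25→3, 26→4, 30→5, 24→3, 6→2, 36→6.
So the longest non-decreasing subsequence has length 6, e.g. 11, 12, 25, 26, 30, 36.

6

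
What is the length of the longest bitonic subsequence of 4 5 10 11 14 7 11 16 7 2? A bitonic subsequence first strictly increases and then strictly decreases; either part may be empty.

8

One longest bitonic subsequence is 4, 5, 10, 11, 14, 11, 7, 2 (positions 1,2,3,4,5,7,9,10): it rises to 14 then falls. Length 8 is optimal.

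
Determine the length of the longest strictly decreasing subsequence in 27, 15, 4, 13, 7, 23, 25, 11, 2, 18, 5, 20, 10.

5

Scanning left to right, the best length ending at each element is: 27→1, 15→2, 4→3, 13→3, 7→4, 23→2, 25→2, 11→4, 2→5, 18→3, 5→5, 20→3, 10→5.
So the longest decreasing subsequence has length 5, e.g. 27, 15, 13, 7, 2.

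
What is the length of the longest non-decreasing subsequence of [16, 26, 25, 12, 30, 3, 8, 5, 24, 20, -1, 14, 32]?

One longest non-decreasing subsequence is 16, 26, 30, 32 (positions 1,2,5,13), of length 4; no longer one exists.

4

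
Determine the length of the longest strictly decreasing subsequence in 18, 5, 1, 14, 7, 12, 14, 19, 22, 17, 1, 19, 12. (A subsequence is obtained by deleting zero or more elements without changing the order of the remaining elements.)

Scanning left to right, the best length ending at each element is: 18→1, 5→2, 1→3, 14→2, 7→3, 12→3, 14→2, 19→1, 22→1, 17→2, 1→4, 19→2, 12→3.
So the longest decreasing subsequence has length 4, e.g. 18, 14, 7, 1.

4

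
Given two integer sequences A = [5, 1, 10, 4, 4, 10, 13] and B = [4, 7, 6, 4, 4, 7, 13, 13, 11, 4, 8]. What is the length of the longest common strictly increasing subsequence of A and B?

A longest common strictly increasing subsequence is 4, 13 (length 2); it appears in order in both A and B, and no longer such subsequence exists.

2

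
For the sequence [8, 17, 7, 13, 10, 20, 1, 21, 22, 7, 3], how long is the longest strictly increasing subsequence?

5

Let dp[i] be the longest increasing subsequence ending at position i. Then dp = [1, 2, 1, 2, 2, 3, 1, 4, 5, 2, 2].
The maximum is 5; one witness is 8, 17, 20, 21, 22 at positions 1,2,6,8,9.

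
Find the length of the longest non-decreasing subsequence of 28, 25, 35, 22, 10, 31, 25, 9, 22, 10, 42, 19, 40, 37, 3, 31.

Scanning left to right, the best length ending at each element is: 28→1, 25→1, 35→2, 22→1, 10→1, 31→2, 25→2, 9→1, 22→2, 10→2, 42→3, 19→3, 40→4, 37→4, 3→1, 31→4.
So the longest non-decreasing subsequence has length 4, e.g. 10, 10, 19, 40.

4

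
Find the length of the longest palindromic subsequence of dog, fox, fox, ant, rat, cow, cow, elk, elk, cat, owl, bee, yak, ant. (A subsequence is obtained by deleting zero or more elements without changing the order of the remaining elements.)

4

One longest palindromic subsequence is ant elk elk ant (positions 4,8,9,14); it reads the same forward and backward, and the interval DP gives dp[1][14] = 4.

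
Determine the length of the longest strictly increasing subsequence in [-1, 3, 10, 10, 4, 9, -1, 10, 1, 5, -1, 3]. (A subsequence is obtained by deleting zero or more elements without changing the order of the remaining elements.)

Let dp[i] be the longest increasing subsequence ending at position i. Then dp = [1, 2, 3, 3, 3, 4, 1, 5, 2, 4, 1, 3].
The maximum is 5; one witness is -1, 3, 4, 9, 10 at positions 1,2,5,6,8.

5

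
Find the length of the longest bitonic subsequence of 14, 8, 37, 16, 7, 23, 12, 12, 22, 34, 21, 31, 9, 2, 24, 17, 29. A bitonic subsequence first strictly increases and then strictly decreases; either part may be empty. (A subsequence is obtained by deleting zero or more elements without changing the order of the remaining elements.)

Let inc[i] be the LIS ending at i and dec[i] the longest strictly decreasing subsequence starting at i. inc = [1, 1, 2, 2, 1, 3, 2, 2, 3, 4, 3, 4, 2, 1, 4, 3, 5], dec = [4, 3, 6, 4, 2, 5, 3, 3, 4, 4, 3, 3, 2, 1, 2, 1, 1].
max_i inc[i]+dec[i]−1 = 7, with one witness 14, 37, 23, 22, 21, 9, 2.

7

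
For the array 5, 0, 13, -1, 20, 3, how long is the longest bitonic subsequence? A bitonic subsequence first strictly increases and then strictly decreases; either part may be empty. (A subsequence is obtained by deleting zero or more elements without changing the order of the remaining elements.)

Let inc[i] be the LIS ending at i and dec[i] the longest strictly decreasing subsequence starting at i. inc = [1, 1, 2, 1, 3, 2], dec = [3, 2, 2, 1, 2, 1].
max_i inc[i]+dec[i]−1 = 4, with one witness 5, 13, 20, 3.

4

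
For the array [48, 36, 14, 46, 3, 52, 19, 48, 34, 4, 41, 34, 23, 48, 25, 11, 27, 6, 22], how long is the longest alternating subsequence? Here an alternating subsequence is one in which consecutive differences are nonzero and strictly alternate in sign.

15

Track the best alternating length ending on an up-step vs a down-step at each position: up/down = 1/1, 1/2, 1/2, 3/2, 1/4, 5/1, 5/6, 7/6, 7/8, 5/8, 9/8, 9/10, 9/10, 11/6, 11/12, 9/12, 13/12, 9/14, 15/14.
The maximum over both is 15; one such subsequence is 48, 36, 46, 3, 52, 19, 48, 34, 41, 34, 48, 25, 27, 6, 22.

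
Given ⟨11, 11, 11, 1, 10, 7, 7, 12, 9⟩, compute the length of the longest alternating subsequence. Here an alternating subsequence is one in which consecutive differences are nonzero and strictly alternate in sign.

6

A longest alternating subsequence is 11, 1, 10, 7, 12, 9 (positions 1,4,5,6,8,9); its 5 consecutive differences strictly alternate in sign, and length 6 is optimal.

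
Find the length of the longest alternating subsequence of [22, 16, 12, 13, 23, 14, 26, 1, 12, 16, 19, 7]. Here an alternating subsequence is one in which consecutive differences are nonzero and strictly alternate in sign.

8

Track the best alternating length ending on an up-step vs a down-step at each position: up/down = 1/1, 1/2, 1/2, 3/2, 3/1, 3/4, 5/1, 1/6, 7/6, 7/6, 7/6, 7/8.
The maximum over both is 8; one such subsequence is 22, 16, 23, 14, 26, 1, 12, 7.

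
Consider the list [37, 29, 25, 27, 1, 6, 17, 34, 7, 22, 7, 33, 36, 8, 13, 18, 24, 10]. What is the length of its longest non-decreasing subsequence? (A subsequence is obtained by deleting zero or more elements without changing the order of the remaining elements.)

8

Scanning left to right, the best length ending at each element is: 37→1, 29→1, 25→1, 27→2, 1→1, 6→2, 17→3, 34→4, 7→3, 22→4, 7→4, 33→5, 36→6, 8→5, 13→6, 18→7, 24→8, 10→6.
So the longest non-decreasing subsequence has length 8, e.g. 1, 6, 7, 7, 8, 13, 18, 24.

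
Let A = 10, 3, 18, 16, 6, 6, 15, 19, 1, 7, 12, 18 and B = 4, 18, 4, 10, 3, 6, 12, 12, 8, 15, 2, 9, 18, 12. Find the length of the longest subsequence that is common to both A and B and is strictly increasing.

4

For each value that appears in both, track the longest common increasing run ending there.
The best achievable length is 4; one witness is 3, 6, 12, 18 (A-positions 2,5,11,12, B-positions 5,6,7,13).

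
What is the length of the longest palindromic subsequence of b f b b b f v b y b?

7

Using dp[i][j] = 2 + dp[i+1][j−1] if the ends match, else max(dp[i+1][j], dp[i][j−1]):
dp[1][10] = 7. A witness is bfbbbfb at positions 1,2,3,4,5,6,10.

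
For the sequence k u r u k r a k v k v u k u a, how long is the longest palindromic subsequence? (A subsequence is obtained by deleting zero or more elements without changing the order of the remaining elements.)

One longest palindromic subsequence is akvkvka (positions 7,8,9,10,11,13,15); it reads the same forward and backward, and the interval DP gives dp[1][15] = 7.

7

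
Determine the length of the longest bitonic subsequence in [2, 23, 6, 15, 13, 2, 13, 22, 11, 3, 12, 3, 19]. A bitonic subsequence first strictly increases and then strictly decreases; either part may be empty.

6

Let inc[i] be the LIS ending at i and dec[i] the longest strictly decreasing subsequence starting at i. inc = [1, 2, 2, 3, 3, 1, 3, 4, 3, 2, 4, 2, 5], dec = [1, 5, 2, 4, 3, 1, 3, 3, 2, 1, 2, 1, 1].
max_i inc[i]+dec[i]−1 = 6, with one witness 2, 23, 15, 13, 12, 3.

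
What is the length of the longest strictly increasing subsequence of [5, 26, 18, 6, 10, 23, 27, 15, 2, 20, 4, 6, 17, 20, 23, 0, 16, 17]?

One longest increasing subsequence is 5, 6, 10, 15, 17, 20, 23 (positions 1,4,5,8,13,14,15), of length 7; no longer one exists.

7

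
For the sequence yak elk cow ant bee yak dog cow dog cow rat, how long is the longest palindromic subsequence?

One longest palindromic subsequence is cow dog cow dog cow (positions 3,7,8,9,10); it reads the same forward and backward, and the interval DP gives dp[1][11] = 5.

5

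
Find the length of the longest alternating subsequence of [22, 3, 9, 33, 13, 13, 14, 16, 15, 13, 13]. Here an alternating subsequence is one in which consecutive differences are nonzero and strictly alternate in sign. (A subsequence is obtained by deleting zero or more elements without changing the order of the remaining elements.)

6

Track the best alternating length ending on an up-step vs a down-step at each position: up/down = 1/1, 1/2, 3/2, 3/1, 3/4, 3/4, 5/4, 5/4, 5/6, 3/6, 3/6.
The maximum over both is 6; one such subsequence is 22, 3, 33, 13, 16, 15.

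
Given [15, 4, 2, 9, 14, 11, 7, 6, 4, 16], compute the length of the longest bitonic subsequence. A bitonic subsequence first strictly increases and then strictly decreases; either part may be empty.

Let inc[i] be the LIS ending at i and dec[i] the longest strictly decreasing subsequence starting at i. inc = [1, 1, 1, 2, 3, 3, 2, 2, 2, 4], dec = [6, 2, 1, 4, 5, 4, 3, 2, 1, 1].
max_i inc[i]+dec[i]−1 = 7, with one witness 4, 9, 14, 11, 7, 6, 4.

7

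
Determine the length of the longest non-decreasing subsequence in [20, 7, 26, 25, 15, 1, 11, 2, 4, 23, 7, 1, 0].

4

Let dp[i] be the longest non-decreasing subsequence ending at position i. Then dp = [1, 1, 2, 2, 2, 1, 2, 2, 3, 4, 4, 2, 1].
The maximum is 4; one witness is 1, 2, 4, 23 at positions 6,8,9,10.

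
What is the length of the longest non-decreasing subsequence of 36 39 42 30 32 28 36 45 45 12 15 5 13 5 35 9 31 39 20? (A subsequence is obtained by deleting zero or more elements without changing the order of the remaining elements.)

Let dp[i] be the longest non-decreasing subsequence ending at position i. Then dp = [1, 2, 3, 1, 2, 1, 3, 4, 5, 1, 2, 1, 2, 2, 3, 3, 4, 5, 4].
The maximum is 5; one witness is 36, 39, 42, 45, 45 at positions 1,2,3,8,9.

5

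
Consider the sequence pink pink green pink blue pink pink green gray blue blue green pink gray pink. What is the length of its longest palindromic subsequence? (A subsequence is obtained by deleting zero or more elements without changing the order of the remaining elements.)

10

One longest palindromic subsequence is pink pink green blue pink pink blue green pink pink (positions 1,2,3,5,6,7,11,12,13,15); it reads the same forward and backward, and the interval DP gives dp[1][15] = 10.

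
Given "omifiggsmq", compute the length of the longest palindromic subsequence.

5

Using dp[i][j] = 2 + dp[i+1][j−1] if the ends match, else max(dp[i+1][j], dp[i][j−1]):
dp[1][10] = 5. A witness is mifim at positions 2,3,4,5,9.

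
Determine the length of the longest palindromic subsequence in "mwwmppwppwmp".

One longest palindromic subsequence is mwppwppwm (positions 1,2,5,6,7,8,9,10,11); it reads the same forward and backward, and the interval DP gives dp[1][12] = 9.

9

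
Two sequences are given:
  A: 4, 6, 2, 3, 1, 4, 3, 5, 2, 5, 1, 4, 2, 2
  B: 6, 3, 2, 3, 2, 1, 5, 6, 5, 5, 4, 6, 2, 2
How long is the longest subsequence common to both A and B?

9

A longest common subsequence is 6, 2, 3, 1, 5, 5, 4, 2, 2 (length 9); the LCS DP confirms no longer common subsequence exists.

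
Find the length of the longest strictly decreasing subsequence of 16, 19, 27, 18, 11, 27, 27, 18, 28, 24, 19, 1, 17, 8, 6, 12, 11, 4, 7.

Scanning left to right, the best length ending at each element is: 16→1, 19→1, 27→1, 18→2, 11→3, 27→1, 27→1, 18→2, 28→1, 24→2, 19→3, 1→4, 17→4, 8→5, 6→6, 12→5, 11→6, 4→7, 7→7.
So the longest decreasing subsequence has length 7, e.g. 27, 24, 19, 17, 8, 6, 4.

7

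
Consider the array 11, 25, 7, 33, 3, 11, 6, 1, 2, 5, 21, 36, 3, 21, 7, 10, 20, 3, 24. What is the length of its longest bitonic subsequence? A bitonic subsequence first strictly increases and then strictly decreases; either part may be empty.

8

Let inc[i] be the LIS ending at i and dec[i] the longest strictly decreasing subsequence starting at i. inc = [1, 2, 1, 3, 1, 2, 2, 1, 2, 3, 4, 5, 3, 4, 4, 5, 6, 3, 7], dec = [5, 5, 4, 5, 2, 4, 3, 1, 1, 2, 3, 4, 1, 3, 2, 2, 2, 1, 1].
max_i inc[i]+dec[i]−1 = 8, with one witness 1, 2, 5, 21, 36, 21, 20, 3.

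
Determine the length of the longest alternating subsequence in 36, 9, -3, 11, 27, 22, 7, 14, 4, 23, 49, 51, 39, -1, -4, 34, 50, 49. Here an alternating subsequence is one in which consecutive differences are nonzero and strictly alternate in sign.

Track the best alternating length ending on an up-step vs a down-step at each position: up/down = 1/1, 1/2, 1/2, 3/2, 3/2, 3/4, 3/4, 5/4, 3/6, 7/4, 7/1, 7/1, 7/8, 3/8, 1/8, 9/8, 9/8, 9/10.
The maximum over both is 10; one such subsequence is 36, 9, 11, 7, 14, 4, 49, 39, 50, 49.

10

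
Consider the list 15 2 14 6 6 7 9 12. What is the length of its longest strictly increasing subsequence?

5

One longest increasing subsequence is 2, 6, 7, 9, 12 (positions 2,4,6,7,8), of length 5; no longer one exists.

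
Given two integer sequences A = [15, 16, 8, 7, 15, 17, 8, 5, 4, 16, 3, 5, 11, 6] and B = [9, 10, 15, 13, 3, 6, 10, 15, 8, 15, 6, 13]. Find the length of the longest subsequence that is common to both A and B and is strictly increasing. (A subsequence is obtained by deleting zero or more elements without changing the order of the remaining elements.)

2

A longest common strictly increasing subsequence is 3, 6 (length 2); it appears in order in both A and B, and no longer such subsequence exists.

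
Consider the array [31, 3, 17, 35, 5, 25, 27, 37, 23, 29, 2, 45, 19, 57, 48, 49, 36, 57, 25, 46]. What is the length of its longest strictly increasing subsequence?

9

Scanning left to right, the best length ending at each element is: 31→1, 3→1, 17→2, 35→3, 5→2, 25→3, 27→4, 37→5, 23→3, 29→5, 2→1, 45→6, 19→3, 57→7, 48→7, 49→8, 36→6, 57→9, 25→4, 46→7.
So the longest increasing subsequence has length 9, e.g. 3, 17, 25, 27, 37, 45, 48, 49, 57.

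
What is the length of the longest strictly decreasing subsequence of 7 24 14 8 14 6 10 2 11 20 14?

5

Scanning left to right, the best length ending at each element is: 7→1, 24→1, 14→2, 8→3, 14→2, 6→4, 10→3, 2→5, 11→3, 20→2, 14→3.
So the longest decreasing subsequence has length 5, e.g. 24, 14, 8, 6, 2.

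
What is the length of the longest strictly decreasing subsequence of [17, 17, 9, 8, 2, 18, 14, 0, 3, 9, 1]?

5

Let dp[i] be the longest decreasing subsequence ending at position i. Then dp = [1, 1, 2, 3, 4, 1, 2, 5, 4, 3, 5].
The maximum is 5; one witness is 17, 9, 8, 2, 0 at positions 1,3,4,5,8.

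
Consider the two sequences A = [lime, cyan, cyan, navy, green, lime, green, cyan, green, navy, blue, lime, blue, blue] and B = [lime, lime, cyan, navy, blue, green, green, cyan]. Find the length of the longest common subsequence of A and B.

6

Backtracking the LCS table gives one alignment: lime (A1,B2) → cyan (A3,B3) → navy (A4,B4) → green (A5,B6) → green (A7,B7) → cyan (A8,B8).
So the longest common subsequence has length 6.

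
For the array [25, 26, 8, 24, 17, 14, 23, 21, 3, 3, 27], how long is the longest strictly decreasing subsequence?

Let dp[i] be the longest decreasing subsequence ending at position i. Then dp = [1, 1, 2, 2, 3, 4, 3, 4, 5, 5, 1].
The maximum is 5; one witness is 25, 24, 17, 14, 3 at positions 1,4,5,6,9.

5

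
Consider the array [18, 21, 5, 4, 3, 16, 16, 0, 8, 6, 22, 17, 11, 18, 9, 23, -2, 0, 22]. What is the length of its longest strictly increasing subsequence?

Let dp[i] be the longest increasing subsequence ending at position i. Then dp = [1, 2, 1, 1, 1, 2, 2, 1, 2, 2, 3, 3, 3, 4, 3, 5, 1, 2, 5].
The maximum is 5; one witness is 5, 16, 17, 18, 23 at positions 3,6,12,14,16.

5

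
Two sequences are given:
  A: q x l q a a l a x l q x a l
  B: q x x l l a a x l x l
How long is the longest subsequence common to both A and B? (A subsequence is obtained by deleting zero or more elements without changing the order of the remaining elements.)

Backtracking the LCS table gives one alignment: q (A1,B1) → x (A2,B3) → l (A3,B5) → a (A6,B6) → a (A8,B7) → x (A9,B8) → l (A10,B9) → x (A12,B10) → l (A14,B11).
So the longest common subsequence has length 9.

9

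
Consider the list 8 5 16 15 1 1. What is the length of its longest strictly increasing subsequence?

Let dp[i] be the longest increasing subsequence ending at position i. Then dp = [1, 1, 2, 2, 1, 1].
The maximum is 2; one witness is 8, 16 at positions 1,3.

2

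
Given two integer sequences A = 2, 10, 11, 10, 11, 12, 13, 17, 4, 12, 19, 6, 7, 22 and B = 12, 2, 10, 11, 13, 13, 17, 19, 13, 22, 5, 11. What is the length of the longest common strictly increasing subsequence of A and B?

7

For each value that appears in both, track the longest common increasing run ending there.
The best achievable length is 7; one witness is 2, 10, 11, 13, 17, 19, 22 (A-positions 1,2,3,7,8,11,14, B-positions 2,3,4,5,7,8,10).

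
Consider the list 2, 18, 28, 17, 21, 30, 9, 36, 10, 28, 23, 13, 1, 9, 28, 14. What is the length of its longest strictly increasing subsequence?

One longest increasing subsequence is 2, 18, 28, 30, 36 (positions 1,2,3,6,8), of length 5; no longer one exists.

5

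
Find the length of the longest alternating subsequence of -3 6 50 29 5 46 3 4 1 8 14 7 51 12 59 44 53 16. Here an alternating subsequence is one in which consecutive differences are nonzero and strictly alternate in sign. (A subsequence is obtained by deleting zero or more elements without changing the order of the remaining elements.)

Track the best alternating length ending on an up-step vs a down-step at each position: up/down = 1/1, 2/1, 2/1, 2/3, 2/3, 4/3, 2/5, 6/5, 2/7, 8/5, 8/5, 8/9, 10/1, 10/11, 12/1, 12/13, 14/13, 12/15.
The maximum over both is 15; one such subsequence is -3, 50, 29, 46, 3, 4, 1, 8, 7, 51, 12, 59, 44, 53, 16.

15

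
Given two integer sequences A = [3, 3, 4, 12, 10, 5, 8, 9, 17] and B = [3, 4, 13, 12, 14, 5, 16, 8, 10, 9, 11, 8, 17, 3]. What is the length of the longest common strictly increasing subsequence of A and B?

A longest common strictly increasing subsequence is 3, 4, 5, 8, 9, 17 (length 6); it appears in order in both A and B, and no longer such subsequence exists.

6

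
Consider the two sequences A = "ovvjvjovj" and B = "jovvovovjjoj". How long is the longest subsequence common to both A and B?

A longest common subsequence is ovvjjoj (length 7); the LCS DP confirms no longer common subsequence exists.

7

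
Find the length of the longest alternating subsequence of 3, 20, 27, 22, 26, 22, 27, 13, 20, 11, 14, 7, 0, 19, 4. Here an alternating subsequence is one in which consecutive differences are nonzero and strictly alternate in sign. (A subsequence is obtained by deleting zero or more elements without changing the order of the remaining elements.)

A longest alternating subsequence is 3, 27, 22, 26, 22, 27, 13, 20, 11, 14, 7, 19, 4 (positions 1,3,4,5,6,7,8,9,10,11,12,14,15); its 12 consecutive differences strictly alternate in sign, and length 13 is optimal.

13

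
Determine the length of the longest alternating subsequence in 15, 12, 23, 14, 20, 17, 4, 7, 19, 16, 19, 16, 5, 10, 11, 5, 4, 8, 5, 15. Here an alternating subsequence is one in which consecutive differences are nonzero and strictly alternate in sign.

A longest alternating subsequence is 15, 12, 23, 14, 20, 17, 19, 16, 19, 5, 10, 5, 8, 5, 15 (positions 1,2,3,4,5,6,9,10,11,13,14,16,18,19,20); its 14 consecutive differences strictly alternate in sign, and length 15 is optimal.

15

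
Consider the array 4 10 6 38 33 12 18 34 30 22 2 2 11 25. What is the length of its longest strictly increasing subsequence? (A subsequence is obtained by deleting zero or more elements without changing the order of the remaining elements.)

6

One longest increasing subsequence is 4, 10, 12, 18, 22, 25 (positions 1,2,6,7,10,14), of length 6; no longer one exists.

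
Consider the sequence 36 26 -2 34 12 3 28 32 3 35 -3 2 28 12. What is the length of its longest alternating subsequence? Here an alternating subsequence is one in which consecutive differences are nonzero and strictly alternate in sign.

10

Track the best alternating length ending on an up-step vs a down-step at each position: up/down = 1/1, 1/2, 1/2, 3/2, 3/4, 3/4, 5/4, 5/4, 3/6, 7/2, 1/8, 9/8, 9/8, 9/10.
The maximum over both is 10; one such subsequence is 36, 26, 34, 12, 28, 3, 35, -3, 28, 12.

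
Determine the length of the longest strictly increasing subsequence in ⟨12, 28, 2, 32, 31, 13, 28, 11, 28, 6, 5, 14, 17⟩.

4

Scanning left to right, the best length ending at each element is: 12→1, 28→2, 2→1, 32→3, 31→3, 13→2, 28→3, 11→2, 28→3, 6→2, 5→2, 14→3, 17→4.
So the longest increasing subsequence has length 4, e.g. 12, 13, 14, 17.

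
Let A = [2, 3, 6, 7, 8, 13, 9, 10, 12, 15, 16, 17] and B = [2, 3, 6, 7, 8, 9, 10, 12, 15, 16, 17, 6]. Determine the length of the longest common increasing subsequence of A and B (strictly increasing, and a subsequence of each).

11

A longest common strictly increasing subsequence is 2, 3, 6, 7, 8, 9, 10, 12, 15, 16, 17 (length 11); it appears in order in both A and B, and no longer such subsequence exists.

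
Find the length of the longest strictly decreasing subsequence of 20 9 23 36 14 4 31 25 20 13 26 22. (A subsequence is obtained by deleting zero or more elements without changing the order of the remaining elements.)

Let dp[i] be the longest decreasing subsequence ending at position i. Then dp = [1, 2, 1, 1, 2, 3, 2, 3, 4, 5, 3, 4].
The maximum is 5; one witness is 36, 31, 25, 20, 13 at positions 4,7,8,9,10.

5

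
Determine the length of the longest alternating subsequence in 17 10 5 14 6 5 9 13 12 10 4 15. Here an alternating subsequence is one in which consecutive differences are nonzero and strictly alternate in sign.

7

Track the best alternating length ending on an up-step vs a down-step at each position: up/down = 1/1, 1/2, 1/2, 3/2, 3/4, 1/4, 5/4, 5/4, 5/6, 5/6, 1/6, 7/2.
The maximum over both is 7; one such subsequence is 17, 10, 14, 6, 13, 12, 15.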